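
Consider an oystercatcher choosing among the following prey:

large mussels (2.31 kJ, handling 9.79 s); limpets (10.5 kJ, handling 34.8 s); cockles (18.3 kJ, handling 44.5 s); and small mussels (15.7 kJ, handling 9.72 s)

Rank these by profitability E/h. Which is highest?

small mussels

Profitability E/h (kJ/s): large mussels = 2.31/9.79 = 0.236, limpets = 10.5/34.8 = 0.302, cockles = 18.3/44.5 = 0.411, small mussels = 15.7/9.72 = 1.62.
Ranked: small mussels > cockles > limpets > large mussels.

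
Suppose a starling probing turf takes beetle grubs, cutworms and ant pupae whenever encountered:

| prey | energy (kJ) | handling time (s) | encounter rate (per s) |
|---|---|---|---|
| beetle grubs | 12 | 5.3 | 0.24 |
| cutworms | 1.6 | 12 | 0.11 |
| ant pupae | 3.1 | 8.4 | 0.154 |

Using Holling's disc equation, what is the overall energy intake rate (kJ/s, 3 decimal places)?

0.723 kJ/s

R = Σλ_iE_i / (1 + Σλ_ih_i)
Numerator: 0.24×12 + 0.11×1.6 + 0.154×3.1 = 3.533
Denominator: 1 + 0.24×5.3 + 0.11×12 + 0.154×8.4 = 4.886
R = 3.533/4.886 = 0.7232 kJ/s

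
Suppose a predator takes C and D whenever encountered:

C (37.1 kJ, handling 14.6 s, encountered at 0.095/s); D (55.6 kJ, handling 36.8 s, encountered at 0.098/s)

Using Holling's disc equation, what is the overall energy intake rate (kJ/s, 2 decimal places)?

1.50 kJ/s

Energy encountered per unit search time: 0.095×37.1 + 0.098×55.6 = 8.973 kJ/s.
Handling time per unit search time: 0.095×14.6 + 0.098×36.8 = 4.993.
Rate = 8.973/(1 + 4.993) = 1.497 kJ/s.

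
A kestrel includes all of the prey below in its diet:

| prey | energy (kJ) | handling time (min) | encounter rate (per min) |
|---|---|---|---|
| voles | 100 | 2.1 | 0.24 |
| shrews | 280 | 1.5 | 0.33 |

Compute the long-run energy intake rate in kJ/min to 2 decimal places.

58.23 kJ/min

R = Σλ_iE_i / (1 + Σλ_ih_i)
Numerator: 0.24×100 + 0.33×280 = 116.4
Denominator: 1 + 0.24×2.1 + 0.33×1.5 = 1.999
R = 116.4/1.999 = 58.23 kJ/min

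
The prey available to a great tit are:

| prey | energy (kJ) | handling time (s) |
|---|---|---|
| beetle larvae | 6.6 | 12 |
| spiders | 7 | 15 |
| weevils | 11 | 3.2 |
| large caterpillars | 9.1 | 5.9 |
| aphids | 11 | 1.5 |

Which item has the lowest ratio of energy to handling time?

spiders

In descending order of E/h:
aphids: 11/1.5 = 7.33 kJ/s
weevils: 11/3.2 = 3.44 kJ/s
large caterpillars: 9.1/5.9 = 1.54 kJ/s
beetle larvae: 6.6/12 = 0.55 kJ/s
spiders: 7/15 = 0.467 kJ/s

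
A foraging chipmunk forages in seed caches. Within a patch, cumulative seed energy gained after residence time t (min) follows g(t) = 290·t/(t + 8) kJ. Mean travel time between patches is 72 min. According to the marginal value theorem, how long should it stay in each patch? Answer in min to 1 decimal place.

By the marginal value theorem, leave when the instantaneous gain rate g'(t) equals the habitat-wide average g(t)/(T + t).
g'(t) = 290·8/(t + 8)². Setting 290·8/(t+8)² = 290t/[(t+8)(72+t)] gives 8(72+t) = t(t+8), so t² = 8×72 = 576.
t* = √576 = 24 min.

24.0 min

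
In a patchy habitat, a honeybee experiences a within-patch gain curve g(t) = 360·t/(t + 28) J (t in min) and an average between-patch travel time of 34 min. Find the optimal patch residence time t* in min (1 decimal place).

Maximise g(t)/(T+t): set derivative to zero → g'(t)(T+t) = g(t).
g'(t) = 360·28/(t + 28)². Setting 360·28/(t+28)² = 360t/[(t+28)(34+t)] gives 28(34+t) = t(t+28), so t² = 28×34 = 952.
t* = √952 = 30.85 min.

30.9 min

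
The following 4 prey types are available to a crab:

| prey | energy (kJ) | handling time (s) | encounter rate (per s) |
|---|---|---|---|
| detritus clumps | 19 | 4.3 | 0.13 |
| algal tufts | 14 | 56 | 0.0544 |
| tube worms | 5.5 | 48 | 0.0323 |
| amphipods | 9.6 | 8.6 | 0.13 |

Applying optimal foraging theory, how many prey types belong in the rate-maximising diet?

1

Rank by E/h (kJ/s): detritus clumps 4.42, amphipods 1.12, algal tufts 0.25, tube worms 0.115. Include each in turn until the next type's E/h falls below the running intake rate.
Rate on top 1: 1.584. amphipods: 1.12 < 1.584 → exclude; stop.
Optimal diet: detritus clumps — 1 of 4 types.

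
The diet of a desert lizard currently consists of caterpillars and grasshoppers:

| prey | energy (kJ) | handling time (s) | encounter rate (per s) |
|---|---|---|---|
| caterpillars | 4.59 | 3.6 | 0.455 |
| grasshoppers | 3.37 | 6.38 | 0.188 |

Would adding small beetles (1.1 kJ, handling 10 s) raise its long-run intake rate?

Intake rate on the current diet: R = (0.455×4.59 + 0.188×3.37) / (1 + 0.455×3.6 + 0.188×6.38) = 2.722/3.837 = 0.7093 kJ/s.
Profitability of small beetles: 1.1/10 = 0.11 kJ/s.
Since 0.11 < R, time spent handling small beetles is better spent searching.

No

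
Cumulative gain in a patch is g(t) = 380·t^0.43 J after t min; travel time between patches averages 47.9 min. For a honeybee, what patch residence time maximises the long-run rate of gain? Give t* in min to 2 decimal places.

36.14 min

Maximise g(t)/(T+t): set derivative to zero → g'(t)(T+t) = g(t).
g'(t) = 0.43·380·t^-0.57. Setting 0.43·380·t^-0.57 = 380·t^0.43/(47.9+t) gives 0.43(47.9+t) = t, so 0.57·t = 0.43×47.9.
t* = 0.43×47.9/0.57 = 36.14 min.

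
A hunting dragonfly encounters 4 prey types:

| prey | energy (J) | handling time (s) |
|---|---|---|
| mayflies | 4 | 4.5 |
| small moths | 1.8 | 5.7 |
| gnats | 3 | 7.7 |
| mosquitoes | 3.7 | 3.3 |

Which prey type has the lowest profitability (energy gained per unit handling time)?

In descending order of E/h:
mosquitoes: 3.7/3.3 = 1.12 J/s
mayflies: 4/4.5 = 0.889 J/s
gnats: 3/7.7 = 0.39 J/s
small moths: 1.8/5.7 = 0.316 J/s

small moths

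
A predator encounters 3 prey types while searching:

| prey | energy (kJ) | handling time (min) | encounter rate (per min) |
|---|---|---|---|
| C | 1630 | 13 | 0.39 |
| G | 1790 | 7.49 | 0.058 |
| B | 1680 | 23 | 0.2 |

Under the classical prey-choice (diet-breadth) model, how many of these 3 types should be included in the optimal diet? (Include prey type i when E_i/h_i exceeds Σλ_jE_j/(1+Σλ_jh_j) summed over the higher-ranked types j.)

Rank by E/h (kJ/min): G 239, C 125, B 73. Include each in turn until the next type's E/h falls below the running intake rate.
Rate on top 1: 72.38. C: 125 > 72.38 → include.
Rate on top 2: 113.7. B: 73 < 113.7 → exclude; stop.
Optimal diet: G, C — 2 of 3 types.

2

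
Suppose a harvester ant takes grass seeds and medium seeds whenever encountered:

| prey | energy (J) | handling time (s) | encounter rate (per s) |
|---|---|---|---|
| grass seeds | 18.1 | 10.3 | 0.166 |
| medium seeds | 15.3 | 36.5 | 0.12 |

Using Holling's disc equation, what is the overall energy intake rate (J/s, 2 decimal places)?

0.68 J/s

R = Σλ_iE_i / (1 + Σλ_ih_i)
Numerator: 0.166×18.1 + 0.12×15.3 = 4.841
Denominator: 1 + 0.166×10.3 + 0.12×36.5 = 7.09
R = 4.841/7.09 = 0.6828 J/s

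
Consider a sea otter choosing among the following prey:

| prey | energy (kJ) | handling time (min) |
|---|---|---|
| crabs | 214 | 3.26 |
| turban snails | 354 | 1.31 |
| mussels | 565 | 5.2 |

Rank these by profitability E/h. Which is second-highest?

mussels

In descending order of E/h:
turban snails: 354/1.31 = 270 kJ/min
mussels: 565/5.2 = 109 kJ/min
crabs: 214/3.26 = 65.6 kJ/min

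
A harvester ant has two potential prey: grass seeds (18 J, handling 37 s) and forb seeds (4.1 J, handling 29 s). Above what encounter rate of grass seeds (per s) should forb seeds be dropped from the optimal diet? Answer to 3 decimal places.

0.011 per s

Drop forb seeds once their profitability E₂/h₂ falls below the rate achievable on grass seeds alone: E₂/h₂ = λE₁/(1 + λh₁).
Solve for λ: λE₁h₂ = E₂(1 + λh₁) → λ(E₁h₂ − E₂h₁) = E₂ → λ = E₂/(E₁h₂ − E₂h₁).
λ = 4.1/(18×29 − 4.1×37) = 4.1/370.3 = 0.01107 per s.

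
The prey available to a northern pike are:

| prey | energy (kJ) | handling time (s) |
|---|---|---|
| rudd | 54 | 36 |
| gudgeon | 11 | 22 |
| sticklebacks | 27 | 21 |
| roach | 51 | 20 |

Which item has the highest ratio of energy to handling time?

roach

Profitability E/h (kJ/s): rudd = 54/36 = 1.5, gudgeon = 11/22 = 0.5, sticklebacks = 27/21 = 1.29, roach = 51/20 = 2.55.
Ranked: roach > rudd > sticklebacks > gudgeon.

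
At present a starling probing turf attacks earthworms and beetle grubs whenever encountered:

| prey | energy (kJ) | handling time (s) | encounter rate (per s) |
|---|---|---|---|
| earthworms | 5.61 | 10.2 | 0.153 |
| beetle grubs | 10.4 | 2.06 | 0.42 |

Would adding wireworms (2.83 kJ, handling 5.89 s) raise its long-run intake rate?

No

On earthworms and beetle grubs alone, R = ΣλE/(1+Σλh) = 5.226/3.426 = 1.526 kJ/s.
Profitability of wireworms: 2.83/5.89 = 0.4805 kJ/s.
Since 0.4805 < R, time spent handling wireworms is better spent searching.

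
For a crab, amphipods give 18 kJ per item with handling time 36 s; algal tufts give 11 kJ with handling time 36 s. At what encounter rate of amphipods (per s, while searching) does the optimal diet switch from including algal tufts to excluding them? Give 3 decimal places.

0.044 per s

At the threshold, the rate on amphipods alone equals the profitability of algal tufts: λ·18/(1 + λ·36) = 11/36 = 0.3056.
Rearranging, λ(18 − 0.3056×36) = 0.3056, so λ = 0.3056/7 = 0.04365 per s.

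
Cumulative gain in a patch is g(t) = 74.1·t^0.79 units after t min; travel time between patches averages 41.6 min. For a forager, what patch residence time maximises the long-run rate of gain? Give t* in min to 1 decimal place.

Maximise g(t)/(T+t): set derivative to zero → g'(t)(T+t) = g(t).
g'(t) = 0.79·74.1·t^-0.21. Setting 0.79·74.1·t^-0.21 = 74.1·t^0.79/(41.6+t) gives 0.79(41.6+t) = t, so 0.21·t = 0.79×41.6.
t* = 0.79×41.6/0.21 = 156.5 min.

156.5 min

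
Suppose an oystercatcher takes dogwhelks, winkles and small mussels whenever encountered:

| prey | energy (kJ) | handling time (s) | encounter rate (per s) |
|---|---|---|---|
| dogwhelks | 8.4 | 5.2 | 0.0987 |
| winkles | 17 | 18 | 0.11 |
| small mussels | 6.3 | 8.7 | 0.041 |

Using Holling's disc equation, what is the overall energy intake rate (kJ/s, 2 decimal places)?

R = (0.0987×8.4 + 0.11×17 + 0.041×6.3) / (1 + 0.0987×5.2 + 0.11×18 + 0.041×8.7) = 2.957/3.85 = 0.7682 kJ/s.

0.77 kJ/s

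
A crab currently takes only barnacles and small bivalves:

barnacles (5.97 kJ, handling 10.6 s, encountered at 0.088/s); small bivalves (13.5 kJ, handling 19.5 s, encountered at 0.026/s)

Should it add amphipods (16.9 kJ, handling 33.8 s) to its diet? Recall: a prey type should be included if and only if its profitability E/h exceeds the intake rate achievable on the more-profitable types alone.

Yes

On barnacles and small bivalves alone, R = ΣλE/(1+Σλh) = 0.8764/2.44 = 0.3592 kJ/s.
Profitability of amphipods: 16.9/33.8 = 0.5 kJ/s.
Since 0.5 > R, including amphipods increases the long-run rate.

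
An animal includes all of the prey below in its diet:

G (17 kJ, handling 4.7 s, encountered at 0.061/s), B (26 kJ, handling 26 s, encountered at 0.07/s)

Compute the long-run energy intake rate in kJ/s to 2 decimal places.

0.92 kJ/s

R = (0.061×17 + 0.07×26) / (1 + 0.061×4.7 + 0.07×26) = 2.857/3.107 = 0.9196 kJ/s.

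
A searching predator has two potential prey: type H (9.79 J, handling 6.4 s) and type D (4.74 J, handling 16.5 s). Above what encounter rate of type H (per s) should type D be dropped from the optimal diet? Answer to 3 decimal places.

At the threshold, the rate on type H alone equals the profitability of type D: λ·9.79/(1 + λ·6.4) = 4.74/16.5 = 0.2873.
Rearranging, λ(9.79 − 0.2873×6.4) = 0.2873, so λ = 0.2873/7.951 = 0.03613 per s.

0.036 per s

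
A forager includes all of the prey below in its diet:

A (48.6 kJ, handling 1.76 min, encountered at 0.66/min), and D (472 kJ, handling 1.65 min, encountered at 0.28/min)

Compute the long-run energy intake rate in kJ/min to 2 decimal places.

62.60 kJ/min

Energy encountered per unit search time: 0.66×48.6 + 0.28×472 = 164.2 kJ/min.
Handling time per unit search time: 0.66×1.76 + 0.28×1.65 = 1.624.
Rate = 164.2/(1 + 1.624) = 62.6 kJ/min.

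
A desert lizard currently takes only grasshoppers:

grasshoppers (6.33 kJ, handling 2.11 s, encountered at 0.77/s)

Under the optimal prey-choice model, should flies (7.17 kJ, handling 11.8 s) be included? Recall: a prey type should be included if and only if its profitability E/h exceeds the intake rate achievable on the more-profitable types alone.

Current rate: (0.77×6.33)/(1 + 0.77×2.11) = 1.857 kJ/s.
Profitability of flies: 7.17/11.8 = 0.6076 kJ/s.
Since 0.6076 < R, time spent handling flies is better spent searching.

No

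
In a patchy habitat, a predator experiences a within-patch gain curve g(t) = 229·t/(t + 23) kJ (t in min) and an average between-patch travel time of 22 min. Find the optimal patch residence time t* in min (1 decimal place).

22.5 min

By the marginal value theorem, leave when the instantaneous gain rate g'(t) equals the habitat-wide average g(t)/(T + t).
g'(t) = 229·23/(t + 23)². Setting 229·23/(t+23)² = 229t/[(t+23)(22+t)] gives 23(22+t) = t(t+23), so t² = 23×22 = 506.
t* = √506 = 22.49 min.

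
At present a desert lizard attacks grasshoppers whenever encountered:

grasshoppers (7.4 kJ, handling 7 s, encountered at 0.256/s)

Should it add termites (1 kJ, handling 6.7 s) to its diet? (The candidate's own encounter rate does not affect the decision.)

Intake rate on the current diet: R = (0.256×7.4) / (1 + 0.256×7) = 1.894/2.792 = 0.6785 kJ/s.
Profitability of termites: 1/6.7 = 0.1493 kJ/s.
0.1493 < 0.6785, so adding termites would lower the average — exclude it.

No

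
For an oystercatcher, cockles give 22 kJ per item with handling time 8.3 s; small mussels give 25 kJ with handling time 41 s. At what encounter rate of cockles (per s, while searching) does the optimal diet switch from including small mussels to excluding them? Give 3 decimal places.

Drop small mussels once their profitability E₂/h₂ falls below the rate achievable on cockles alone: E₂/h₂ = λE₁/(1 + λh₁).
Solve for λ: λE₁h₂ = E₂(1 + λh₁) → λ(E₁h₂ − E₂h₁) = E₂ → λ = E₂/(E₁h₂ − E₂h₁).
λ = 25/(22×41 − 25×8.3) = 25/694.5 = 0.036 per s.

0.036 per s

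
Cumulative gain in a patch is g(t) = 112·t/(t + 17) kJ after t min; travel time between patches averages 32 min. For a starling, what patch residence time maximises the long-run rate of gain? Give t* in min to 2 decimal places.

Optimal t* satisfies g'(t*) = g(t*)/(T + t*).
g'(t) = 112·17/(t + 17)². Setting 112·17/(t+17)² = 112t/[(t+17)(32+t)] gives 17(32+t) = t(t+17), so t² = 17×32 = 544.
t* = √544 = 23.32 min.

23.32 min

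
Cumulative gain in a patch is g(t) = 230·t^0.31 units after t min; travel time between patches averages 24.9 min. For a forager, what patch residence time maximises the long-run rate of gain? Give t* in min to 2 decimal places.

Optimal t* satisfies g'(t*) = g(t*)/(T + t*).
g'(t) = 0.31·230·t^-0.69. Setting 0.31·230·t^-0.69 = 230·t^0.31/(24.9+t) gives 0.31(24.9+t) = t, so 0.69·t = 0.31×24.9.
t* = 0.31×24.9/0.69 = 11.19 min.

11.19 min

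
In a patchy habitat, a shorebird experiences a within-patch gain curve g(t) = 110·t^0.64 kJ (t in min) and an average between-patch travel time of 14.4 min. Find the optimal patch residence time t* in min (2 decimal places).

25.60 min

By the marginal value theorem, leave when the instantaneous gain rate g'(t) equals the habitat-wide average g(t)/(T + t).
g'(t) = 0.64·110·t^-0.36. Setting 0.64·110·t^-0.36 = 110·t^0.64/(14.4+t) gives 0.64(14.4+t) = t, so 0.36·t = 0.64×14.4.
t* = 0.64×14.4/0.36 = 25.6 min.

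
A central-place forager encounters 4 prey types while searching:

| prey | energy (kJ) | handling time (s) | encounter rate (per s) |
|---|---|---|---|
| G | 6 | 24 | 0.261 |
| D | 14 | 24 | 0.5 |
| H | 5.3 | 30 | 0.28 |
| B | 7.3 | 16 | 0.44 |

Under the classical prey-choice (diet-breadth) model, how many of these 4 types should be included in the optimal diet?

1

Rank by E/h (kJ/s): D 0.583, B 0.456, G 0.25, H 0.177. Include each in turn until the next type's E/h falls below the running intake rate.
Rate on top 1: 0.5385. B: 0.456 < 0.5385 → exclude; stop.
Optimal diet: D — 1 of 4 types.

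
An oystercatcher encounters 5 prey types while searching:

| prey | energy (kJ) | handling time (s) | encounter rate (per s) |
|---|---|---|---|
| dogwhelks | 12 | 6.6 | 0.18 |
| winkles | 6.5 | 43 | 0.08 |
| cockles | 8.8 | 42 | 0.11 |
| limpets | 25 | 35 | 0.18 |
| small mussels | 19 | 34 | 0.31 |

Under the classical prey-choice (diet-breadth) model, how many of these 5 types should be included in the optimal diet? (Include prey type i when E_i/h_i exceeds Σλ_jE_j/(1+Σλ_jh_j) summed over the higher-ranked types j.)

Rank by E/h (kJ/s): dogwhelks 1.82, limpets 0.714, small mussels 0.559, cockles 0.21, winkles 0.151. Include each in turn until the next type's E/h falls below the running intake rate.
Rate on top 1: 0.9872. limpets: 0.714 < 0.9872 → exclude; stop.
Optimal diet: dogwhelks — 1 of 5 types.

1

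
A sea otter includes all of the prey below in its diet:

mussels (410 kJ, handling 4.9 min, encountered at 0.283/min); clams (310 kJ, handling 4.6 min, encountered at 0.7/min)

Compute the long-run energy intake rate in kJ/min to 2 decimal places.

59.40 kJ/min

R = (0.283×410 + 0.7×310) / (1 + 0.283×4.9 + 0.7×4.6) = 333/5.607 = 59.4 kJ/min.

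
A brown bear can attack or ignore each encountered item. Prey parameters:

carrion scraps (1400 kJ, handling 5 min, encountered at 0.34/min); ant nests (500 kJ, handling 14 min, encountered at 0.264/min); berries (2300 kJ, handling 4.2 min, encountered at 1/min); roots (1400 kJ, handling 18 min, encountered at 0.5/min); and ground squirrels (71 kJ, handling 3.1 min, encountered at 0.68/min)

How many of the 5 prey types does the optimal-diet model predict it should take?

1

E/h in descending order: berries 548, carrion scraps 280, roots 77.8, ant nests 35.7, ground squirrels 22.9 kJ/min. The optimal diet is the largest prefix of this list for which every included type satisfies E_i/h_i > R on the types above it.
Rate on top 1: 442.3. carrion scraps: 280 < 442.3 → exclude; stop.
Optimal diet: berries — 1 of 5 types.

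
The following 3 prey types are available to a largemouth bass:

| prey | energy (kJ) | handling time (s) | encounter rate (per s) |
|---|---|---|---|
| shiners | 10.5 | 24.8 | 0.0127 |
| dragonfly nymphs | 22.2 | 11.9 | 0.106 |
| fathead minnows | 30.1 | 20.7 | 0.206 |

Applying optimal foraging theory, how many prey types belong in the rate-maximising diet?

2

Rank by E/h (kJ/s): dragonfly nymphs 1.87, fathead minnows 1.45, shiners 0.423. Include each in turn until the next type's E/h falls below the running intake rate.
Rate on top 1: 1.041. fathead minnows: 1.45 > 1.041 → include.
Rate on top 2: 1.311. shiners: 0.423 < 1.311 → exclude; stop.
Optimal diet: dragonfly nymphs, fathead minnows — 2 of 3 types.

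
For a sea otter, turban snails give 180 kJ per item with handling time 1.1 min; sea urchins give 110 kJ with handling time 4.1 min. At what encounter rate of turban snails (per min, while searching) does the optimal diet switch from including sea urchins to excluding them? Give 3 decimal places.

0.178 per min

At the threshold, the rate on turban snails alone equals the profitability of sea urchins: λ·180/(1 + λ·1.1) = 110/4.1 = 26.83.
Rearranging, λ(180 − 26.83×1.1) = 26.83, so λ = 26.83/150.5 = 0.1783 per min.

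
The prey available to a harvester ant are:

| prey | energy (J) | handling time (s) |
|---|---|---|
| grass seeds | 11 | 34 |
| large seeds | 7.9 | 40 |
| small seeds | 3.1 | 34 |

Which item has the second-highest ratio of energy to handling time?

large seeds

Profitability E/h (J/s): grass seeds = 11/34 = 0.324, large seeds = 7.9/40 = 0.198, small seeds = 3.1/34 = 0.0912.
Ranked: grass seeds > large seeds > small seeds.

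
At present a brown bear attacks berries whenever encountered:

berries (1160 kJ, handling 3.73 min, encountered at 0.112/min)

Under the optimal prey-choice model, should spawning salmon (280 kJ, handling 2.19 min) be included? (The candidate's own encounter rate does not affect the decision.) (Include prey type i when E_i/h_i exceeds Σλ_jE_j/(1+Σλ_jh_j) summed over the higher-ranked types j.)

Yes

Intake rate on the current diet: R = (0.112×1160) / (1 + 0.112×3.73) = 129.9/1.418 = 91.64 kJ/min.
Profitability of spawning salmon: 280/2.19 = 127.9 kJ/min.
127.9 > 91.64, so adding spawning salmon raises the average — include it.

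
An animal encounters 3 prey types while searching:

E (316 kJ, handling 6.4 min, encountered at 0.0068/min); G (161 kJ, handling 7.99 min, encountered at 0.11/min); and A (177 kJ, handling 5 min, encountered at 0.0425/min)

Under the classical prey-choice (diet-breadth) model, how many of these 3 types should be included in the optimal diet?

E/h in descending order: E 49.4, A 35.4, G 20.2 kJ/min. The optimal diet is the largest prefix of this list for which every included type satisfies E_i/h_i > R on the types above it.
Rate on top 1: 2.059. A: 35.4 > 2.059 → include.
Rate on top 2: 7.7. G: 20.2 > 7.7 → include.
Optimal diet: E, A, G — 3 of 3 types.

3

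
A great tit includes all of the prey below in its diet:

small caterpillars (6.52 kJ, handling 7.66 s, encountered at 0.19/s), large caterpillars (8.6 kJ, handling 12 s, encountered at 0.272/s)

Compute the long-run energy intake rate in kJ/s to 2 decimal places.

R = Σλ_iE_i / (1 + Σλ_ih_i)
Numerator: 0.19×6.52 + 0.272×8.6 = 3.578
Denominator: 1 + 0.19×7.66 + 0.272×12 = 5.719
R = 3.578/5.719 = 0.6256 kJ/s

0.63 kJ/s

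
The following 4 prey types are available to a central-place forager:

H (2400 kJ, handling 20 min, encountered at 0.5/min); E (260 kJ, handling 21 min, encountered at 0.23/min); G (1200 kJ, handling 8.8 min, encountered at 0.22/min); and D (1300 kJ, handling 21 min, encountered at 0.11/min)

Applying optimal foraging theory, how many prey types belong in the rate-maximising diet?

Rank by E/h (kJ/min): G 136, H 120, D 61.9, E 12.4. Include each in turn until the next type's E/h falls below the running intake rate.
Rate on top 1: 89.92. H: 120 > 89.92 → include.
Rate on top 2: 113.2. D: 61.9 < 113.2 → exclude; stop.
Optimal diet: G, H — 2 of 4 types.

2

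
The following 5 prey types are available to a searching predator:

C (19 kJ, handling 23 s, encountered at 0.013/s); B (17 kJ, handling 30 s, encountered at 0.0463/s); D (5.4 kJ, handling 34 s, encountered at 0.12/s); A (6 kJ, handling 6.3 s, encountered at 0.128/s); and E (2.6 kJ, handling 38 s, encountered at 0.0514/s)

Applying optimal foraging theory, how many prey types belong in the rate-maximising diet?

3

Profitabilities (E/h, kJ/s): A 0.952, C 0.826, B 0.567, D 0.159, E 0.0684. Add prey in this order while the next type's profitability exceeds the intake rate on those already taken.
Rate on top 1: 0.4252. C: 0.826 > 0.4252 → include.
Rate on top 2: 0.4821. B: 0.567 > 0.4821 → include.
Rate on top 3: 0.5157. D: 0.159 < 0.5157 → exclude; stop.
Optimal diet: A, C, B — 3 of 5 types.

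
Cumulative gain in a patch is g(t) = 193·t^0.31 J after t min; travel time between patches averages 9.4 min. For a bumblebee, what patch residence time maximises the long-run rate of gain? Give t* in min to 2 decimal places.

Maximise g(t)/(T+t): set derivative to zero → g'(t)(T+t) = g(t).
g'(t) = 0.31·193·t^-0.69. Setting 0.31·193·t^-0.69 = 193·t^0.31/(9.4+t) gives 0.31(9.4+t) = t, so 0.69·t = 0.31×9.4.
t* = 0.31×9.4/0.69 = 4.223 min.

4.22 min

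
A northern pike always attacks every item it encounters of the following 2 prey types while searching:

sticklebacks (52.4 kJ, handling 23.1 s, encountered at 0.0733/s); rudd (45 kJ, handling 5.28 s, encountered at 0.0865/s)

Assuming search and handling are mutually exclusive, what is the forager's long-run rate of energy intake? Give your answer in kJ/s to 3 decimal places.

Energy encountered per unit search time: 0.0733×52.4 + 0.0865×45 = 7.733 kJ/s.
Handling time per unit search time: 0.0733×23.1 + 0.0865×5.28 = 2.15.
Rate = 7.733/(1 + 2.15) = 2.455 kJ/s.

2.455 kJ/s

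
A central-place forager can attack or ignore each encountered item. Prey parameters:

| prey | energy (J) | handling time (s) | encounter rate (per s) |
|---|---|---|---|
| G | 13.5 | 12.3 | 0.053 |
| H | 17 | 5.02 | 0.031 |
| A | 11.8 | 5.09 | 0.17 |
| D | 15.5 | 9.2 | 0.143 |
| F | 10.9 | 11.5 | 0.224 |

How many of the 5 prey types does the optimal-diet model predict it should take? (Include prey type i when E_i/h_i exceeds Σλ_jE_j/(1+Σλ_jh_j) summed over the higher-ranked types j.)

3

Rank by E/h (J/s): H 3.39, A 2.32, D 1.68, G 1.1, F 0.948. Include each in turn until the next type's E/h falls below the running intake rate.
Rate on top 1: 0.456. A: 2.32 > 0.456 → include.
Rate on top 2: 1.253. D: 1.68 > 1.253 → include.
Rate on top 3: 1.423. G: 1.1 < 1.423 → exclude; stop.
Optimal diet: H, A, D — 3 of 5 types.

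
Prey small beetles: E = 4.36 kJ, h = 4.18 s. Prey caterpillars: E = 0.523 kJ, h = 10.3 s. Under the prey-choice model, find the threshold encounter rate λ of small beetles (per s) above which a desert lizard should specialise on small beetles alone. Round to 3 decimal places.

The zero-one rule: include caterpillars iff E₂/h₂ > λE₁/(1+λh₁). Equality gives the switch point.
λE₁h₂ = E₂ + λE₂h₁ ⇒ λ = E₂/(E₁h₂ − E₂h₁) = 0.523/(44.91 − 2.186) = 0.01224 per s.

0.012 per s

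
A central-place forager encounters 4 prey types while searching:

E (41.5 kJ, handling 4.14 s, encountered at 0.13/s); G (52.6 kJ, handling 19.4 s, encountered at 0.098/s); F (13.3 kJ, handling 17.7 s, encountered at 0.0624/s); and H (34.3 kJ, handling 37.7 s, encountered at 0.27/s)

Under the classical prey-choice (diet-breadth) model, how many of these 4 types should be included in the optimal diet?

E/h in descending order: E 10, G 2.71, H 0.91, F 0.751 kJ/s. The optimal diet is the largest prefix of this list for which every included type satisfies E_i/h_i > R on the types above it.
Rate on top 1: 3.507. G: 2.71 < 3.507 → exclude; stop.
Optimal diet: E — 1 of 4 types.

1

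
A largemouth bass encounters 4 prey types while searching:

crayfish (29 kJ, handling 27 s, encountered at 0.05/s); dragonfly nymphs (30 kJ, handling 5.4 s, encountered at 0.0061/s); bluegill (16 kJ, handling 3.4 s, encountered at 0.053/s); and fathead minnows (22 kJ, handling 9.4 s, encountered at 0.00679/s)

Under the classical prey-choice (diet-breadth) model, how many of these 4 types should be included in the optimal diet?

Profitabilities (E/h, kJ/s): dragonfly nymphs 5.56, bluegill 4.71, fathead minnows 2.34, crayfish 1.07. Add prey in this order while the next type's profitability exceeds the intake rate on those already taken.
Rate on top 1: 0.1772. bluegill: 4.71 > 0.1772 → include.
Rate on top 2: 0.8499. fathead minnows: 2.34 > 0.8499 → include.
Rate on top 3: 0.9244. crayfish: 1.07 > 0.9244 → include.
Optimal diet: dragonfly nymphs, bluegill, fathead minnows, crayfish — 4 of 4 types.

4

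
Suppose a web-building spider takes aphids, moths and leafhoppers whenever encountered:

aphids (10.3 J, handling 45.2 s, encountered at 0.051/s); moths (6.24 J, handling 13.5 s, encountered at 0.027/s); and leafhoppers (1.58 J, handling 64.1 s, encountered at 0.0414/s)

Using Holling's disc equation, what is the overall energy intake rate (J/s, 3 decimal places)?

0.120 J/s

Energy encountered per unit search time: 0.051×10.3 + 0.027×6.24 + 0.0414×1.58 = 0.7592 J/s.
Handling time per unit search time: 0.051×45.2 + 0.027×13.5 + 0.0414×64.1 = 5.323.
Rate = 0.7592/(1 + 5.323) = 0.1201 J/s.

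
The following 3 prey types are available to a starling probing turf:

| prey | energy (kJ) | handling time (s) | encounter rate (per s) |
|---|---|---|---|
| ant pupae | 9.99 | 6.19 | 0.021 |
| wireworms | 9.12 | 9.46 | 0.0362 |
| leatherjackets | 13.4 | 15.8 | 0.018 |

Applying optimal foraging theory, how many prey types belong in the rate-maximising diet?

Rank by E/h (kJ/s): ant pupae 1.61, wireworms 0.964, leatherjackets 0.848. Include each in turn until the next type's E/h falls below the running intake rate.
Rate on top 1: 0.1857. wireworms: 0.964 > 0.1857 → include.
Rate on top 2: 0.3667. leatherjackets: 0.848 > 0.3667 → include.
Optimal diet: ant pupae, wireworms, leatherjackets — 3 of 3 types.

3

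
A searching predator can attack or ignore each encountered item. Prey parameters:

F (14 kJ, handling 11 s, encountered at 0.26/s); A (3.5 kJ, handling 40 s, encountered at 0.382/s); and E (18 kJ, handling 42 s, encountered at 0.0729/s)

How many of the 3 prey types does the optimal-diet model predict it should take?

Rank by E/h (kJ/s): F 1.27, E 0.429, A 0.0875. Include each in turn until the next type's E/h falls below the running intake rate.
Rate on top 1: 0.943. E: 0.429 < 0.943 → exclude; stop.
Optimal diet: F — 1 of 3 types.

1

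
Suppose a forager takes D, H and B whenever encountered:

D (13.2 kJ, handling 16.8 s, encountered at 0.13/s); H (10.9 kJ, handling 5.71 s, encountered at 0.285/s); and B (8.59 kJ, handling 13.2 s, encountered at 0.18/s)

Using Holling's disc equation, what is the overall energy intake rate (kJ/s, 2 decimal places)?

0.89 kJ/s

R = (0.13×13.2 + 0.285×10.9 + 0.18×8.59) / (1 + 0.13×16.8 + 0.285×5.71 + 0.18×13.2) = 6.369/7.187 = 0.8861 kJ/s.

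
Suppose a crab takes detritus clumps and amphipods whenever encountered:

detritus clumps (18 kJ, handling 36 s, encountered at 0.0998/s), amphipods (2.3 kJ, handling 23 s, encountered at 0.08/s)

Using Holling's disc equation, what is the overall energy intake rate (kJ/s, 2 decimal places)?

Energy encountered per unit search time: 0.0998×18 + 0.08×2.3 = 1.98 kJ/s.
Handling time per unit search time: 0.0998×36 + 0.08×23 = 5.433.
Rate = 1.98/(1 + 5.433) = 0.3079 kJ/s.

0.31 kJ/s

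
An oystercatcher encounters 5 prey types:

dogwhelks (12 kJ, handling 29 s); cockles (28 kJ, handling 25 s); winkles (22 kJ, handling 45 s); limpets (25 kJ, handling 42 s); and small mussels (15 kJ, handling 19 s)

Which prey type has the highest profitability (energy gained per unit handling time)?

cockles

In descending order of E/h:
cockles: 28/25 = 1.12 kJ/s
small mussels: 15/19 = 0.789 kJ/s
limpets: 25/42 = 0.595 kJ/s
winkles: 22/45 = 0.489 kJ/s
dogwhelks: 12/29 = 0.414 kJ/s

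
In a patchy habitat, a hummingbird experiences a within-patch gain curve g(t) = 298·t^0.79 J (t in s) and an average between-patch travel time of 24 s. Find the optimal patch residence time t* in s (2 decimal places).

Maximise g(t)/(T+t): set derivative to zero → g'(t)(T+t) = g(t).
g'(t) = 0.79·298·t^-0.21. Setting 0.79·298·t^-0.21 = 298·t^0.79/(24+t) gives 0.79(24+t) = t, so 0.21·t = 0.79×24.
t* = 0.79×24/0.21 = 90.29 s.

90.29 s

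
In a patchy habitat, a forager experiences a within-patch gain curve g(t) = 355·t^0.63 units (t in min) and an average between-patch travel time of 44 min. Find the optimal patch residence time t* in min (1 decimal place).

Maximise g(t)/(T+t): set derivative to zero → g'(t)(T+t) = g(t).
g'(t) = 0.63·355·t^-0.37. Setting 0.63·355·t^-0.37 = 355·t^0.63/(44+t) gives 0.63(44+t) = t, so 0.37·t = 0.63×44.
t* = 0.63×44/0.37 = 74.92 min.

74.9 min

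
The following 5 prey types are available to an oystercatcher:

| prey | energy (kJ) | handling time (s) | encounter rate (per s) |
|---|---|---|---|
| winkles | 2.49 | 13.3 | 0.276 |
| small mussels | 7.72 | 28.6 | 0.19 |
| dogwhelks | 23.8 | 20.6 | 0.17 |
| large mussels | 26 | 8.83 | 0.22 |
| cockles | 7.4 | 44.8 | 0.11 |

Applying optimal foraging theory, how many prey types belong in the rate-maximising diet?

Profitabilities (E/h, kJ/s): large mussels 2.94, dogwhelks 1.16, small mussels 0.27, winkles 0.187, cockles 0.165. Add prey in this order while the next type's profitability exceeds the intake rate on those already taken.
Rate on top 1: 1.944. dogwhelks: 1.16 < 1.944 → exclude; stop.
Optimal diet: large mussels — 1 of 5 types.

1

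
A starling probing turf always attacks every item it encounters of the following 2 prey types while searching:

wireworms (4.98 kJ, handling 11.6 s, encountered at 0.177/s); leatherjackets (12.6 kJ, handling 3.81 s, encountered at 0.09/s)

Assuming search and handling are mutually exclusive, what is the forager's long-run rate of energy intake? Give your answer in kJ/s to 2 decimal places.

0.59 kJ/s

R = Σλ_iE_i / (1 + Σλ_ih_i)
Numerator: 0.177×4.98 + 0.09×12.6 = 2.015
Denominator: 1 + 0.177×11.6 + 0.09×3.81 = 3.396
R = 2.015/3.396 = 0.5935 kJ/s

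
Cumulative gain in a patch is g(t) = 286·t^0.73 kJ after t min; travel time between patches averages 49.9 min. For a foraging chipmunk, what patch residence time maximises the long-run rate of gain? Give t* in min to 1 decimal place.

134.9 min

Maximise g(t)/(T+t): set derivative to zero → g'(t)(T+t) = g(t).
g'(t) = 0.73·286·t^-0.27. Setting 0.73·286·t^-0.27 = 286·t^0.73/(49.9+t) gives 0.73(49.9+t) = t, so 0.27·t = 0.73×49.9.
t* = 0.73×49.9/0.27 = 134.9 min.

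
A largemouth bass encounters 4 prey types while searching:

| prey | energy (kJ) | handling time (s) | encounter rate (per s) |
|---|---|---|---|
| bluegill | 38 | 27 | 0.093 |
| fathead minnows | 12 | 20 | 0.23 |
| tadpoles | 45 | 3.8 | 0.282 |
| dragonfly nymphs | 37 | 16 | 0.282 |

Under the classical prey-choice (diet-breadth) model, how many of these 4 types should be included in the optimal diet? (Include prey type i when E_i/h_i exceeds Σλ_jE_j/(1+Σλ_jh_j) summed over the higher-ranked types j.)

Profitabilities (E/h, kJ/s): tadpoles 11.8, dragonfly nymphs 2.31, bluegill 1.41, fathead minnows 0.6. Add prey in this order while the next type's profitability exceeds the intake rate on those already taken.
Rate on top 1: 6.126. dragonfly nymphs: 2.31 < 6.126 → exclude; stop.
Optimal diet: tadpoles — 1 of 4 types.

1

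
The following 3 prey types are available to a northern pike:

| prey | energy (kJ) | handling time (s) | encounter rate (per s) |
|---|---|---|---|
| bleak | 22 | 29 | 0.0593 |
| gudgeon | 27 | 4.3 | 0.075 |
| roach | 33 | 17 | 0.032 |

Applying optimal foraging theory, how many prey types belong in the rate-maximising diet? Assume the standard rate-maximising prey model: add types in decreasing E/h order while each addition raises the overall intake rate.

Profitabilities (E/h, kJ/s): gudgeon 6.28, roach 1.94, bleak 0.759. Add prey in this order while the next type's profitability exceeds the intake rate on those already taken.
Rate on top 1: 1.531. roach: 1.94 > 1.531 → include.
Rate on top 2: 1.651. bleak: 0.759 < 1.651 → exclude; stop.
Optimal diet: gudgeon, roach — 2 of 3 types.

2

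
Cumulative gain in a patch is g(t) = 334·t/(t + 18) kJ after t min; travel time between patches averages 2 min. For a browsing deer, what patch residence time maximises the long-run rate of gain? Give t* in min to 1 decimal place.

By the marginal value theorem, leave when the instantaneous gain rate g'(t) equals the habitat-wide average g(t)/(T + t).
g'(t) = 334·18/(t + 18)². Setting 334·18/(t+18)² = 334t/[(t+18)(2+t)] gives 18(2+t) = t(t+18), so t² = 18×2 = 36.
t* = √36 = 6 min.

6.0 min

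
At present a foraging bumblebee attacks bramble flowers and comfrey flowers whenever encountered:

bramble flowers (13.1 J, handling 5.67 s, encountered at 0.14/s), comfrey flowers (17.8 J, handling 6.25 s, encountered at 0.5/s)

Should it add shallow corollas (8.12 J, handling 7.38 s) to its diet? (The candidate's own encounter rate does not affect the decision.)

No

Current rate: (0.14×13.1 + 0.5×17.8)/(1 + 0.14×5.67 + 0.5×6.25) = 2.182 J/s.
Profitability of shallow corollas: 8.12/7.38 = 1.1 J/s.
1.1 < 2.182, so adding shallow corollas would lower the average — exclude it.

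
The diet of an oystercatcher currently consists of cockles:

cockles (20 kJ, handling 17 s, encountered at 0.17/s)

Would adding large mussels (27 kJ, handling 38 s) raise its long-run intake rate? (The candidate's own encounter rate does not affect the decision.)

No

Current rate: (0.17×20)/(1 + 0.17×17) = 0.874 kJ/s.
Profitability of large mussels: 27/38 = 0.7105 kJ/s.
0.7105 < 0.874, so adding large mussels would lower the average — exclude it.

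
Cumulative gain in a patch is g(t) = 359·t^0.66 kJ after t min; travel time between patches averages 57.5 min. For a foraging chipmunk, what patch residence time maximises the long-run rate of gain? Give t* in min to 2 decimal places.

Maximise g(t)/(T+t): set derivative to zero → g'(t)(T+t) = g(t).
g'(t) = 0.66·359·t^-0.34. Setting 0.66·359·t^-0.34 = 359·t^0.66/(57.5+t) gives 0.66(57.5+t) = t, so 0.34·t = 0.66×57.5.
t* = 0.66×57.5/0.34 = 111.6 min.

111.62 min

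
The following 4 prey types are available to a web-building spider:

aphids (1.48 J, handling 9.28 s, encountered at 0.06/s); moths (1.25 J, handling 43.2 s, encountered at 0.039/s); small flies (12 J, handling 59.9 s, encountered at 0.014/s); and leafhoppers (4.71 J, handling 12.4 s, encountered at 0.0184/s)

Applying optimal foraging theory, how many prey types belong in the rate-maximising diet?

3

Rank by E/h (J/s): leafhoppers 0.38, small flies 0.2, aphids 0.159, moths 0.0289. Include each in turn until the next type's E/h falls below the running intake rate.
Rate on top 1: 0.07056. small flies: 0.2 > 0.07056 → include.
Rate on top 2: 0.1232. aphids: 0.159 > 0.1232 → include.
Rate on top 3: 0.1309. moths: 0.0289 < 0.1309 → exclude; stop.
Optimal diet: leafhoppers, small flies, aphids — 3 of 4 types.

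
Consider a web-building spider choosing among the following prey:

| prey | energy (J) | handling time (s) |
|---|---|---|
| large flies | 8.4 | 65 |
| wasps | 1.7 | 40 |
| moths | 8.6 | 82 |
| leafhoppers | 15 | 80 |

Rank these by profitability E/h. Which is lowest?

In descending order of E/h:
leafhoppers: 15/80 = 0.188 J/s
large flies: 8.4/65 = 0.129 J/s
moths: 8.6/82 = 0.105 J/s
wasps: 1.7/40 = 0.0425 J/s

wasps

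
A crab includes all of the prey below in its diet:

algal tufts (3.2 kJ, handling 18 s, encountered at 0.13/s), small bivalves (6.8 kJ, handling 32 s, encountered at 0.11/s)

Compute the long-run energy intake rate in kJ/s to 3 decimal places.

Energy encountered per unit search time: 0.13×3.2 + 0.11×6.8 = 1.164 kJ/s.
Handling time per unit search time: 0.13×18 + 0.11×32 = 5.86.
Rate = 1.164/(1 + 5.86) = 0.1697 kJ/s.

0.170 kJ/s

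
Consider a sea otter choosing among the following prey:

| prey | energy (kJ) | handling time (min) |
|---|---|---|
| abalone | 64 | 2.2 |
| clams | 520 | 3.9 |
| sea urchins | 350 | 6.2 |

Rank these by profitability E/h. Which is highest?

In descending order of E/h:
clams: 520/3.9 = 133 kJ/min
sea urchins: 350/6.2 = 56.5 kJ/min
abalone: 64/2.2 = 29.1 kJ/min

clams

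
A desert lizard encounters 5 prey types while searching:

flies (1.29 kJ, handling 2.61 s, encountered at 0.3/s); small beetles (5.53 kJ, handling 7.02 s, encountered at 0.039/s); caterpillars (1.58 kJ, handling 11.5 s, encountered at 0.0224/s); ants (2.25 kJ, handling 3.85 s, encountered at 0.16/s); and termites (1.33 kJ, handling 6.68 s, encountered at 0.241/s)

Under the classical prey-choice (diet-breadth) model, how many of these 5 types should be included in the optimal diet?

E/h in descending order: small beetles 0.788, ants 0.584, flies 0.494, termites 0.199, caterpillars 0.137 kJ/s. The optimal diet is the largest prefix of this list for which every included type satisfies E_i/h_i > R on the types above it.
Rate on top 1: 0.1693. ants: 0.584 > 0.1693 → include.
Rate on top 2: 0.3046. flies: 0.494 > 0.3046 → include.
Rate on top 3: 0.3602. termites: 0.199 < 0.3602 → exclude; stop.
Optimal diet: small beetles, ants, flies — 3 of 5 types.

3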